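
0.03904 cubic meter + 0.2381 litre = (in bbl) 0.2471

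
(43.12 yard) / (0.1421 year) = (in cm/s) 0.0008799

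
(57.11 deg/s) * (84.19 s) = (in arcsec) 1.731e+07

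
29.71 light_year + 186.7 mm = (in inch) 1.107e+19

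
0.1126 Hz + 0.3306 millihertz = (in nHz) 1.129e+08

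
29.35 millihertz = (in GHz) 2.935e-11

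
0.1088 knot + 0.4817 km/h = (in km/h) 0.6832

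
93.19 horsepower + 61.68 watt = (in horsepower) 93.27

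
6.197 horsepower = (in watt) 4621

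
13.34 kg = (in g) 1.334e+04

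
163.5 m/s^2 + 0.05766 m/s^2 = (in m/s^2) 163.6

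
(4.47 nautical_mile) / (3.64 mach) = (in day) 7.731e-05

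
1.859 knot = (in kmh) 3.443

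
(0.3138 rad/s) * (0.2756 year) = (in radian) 2.727e+06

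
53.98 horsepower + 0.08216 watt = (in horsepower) 53.98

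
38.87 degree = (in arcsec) 1.399e+05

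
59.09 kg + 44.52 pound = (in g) 7.928e+04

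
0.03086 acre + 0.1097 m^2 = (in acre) 0.03089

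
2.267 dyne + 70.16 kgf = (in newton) 688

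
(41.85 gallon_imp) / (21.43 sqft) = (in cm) 9.556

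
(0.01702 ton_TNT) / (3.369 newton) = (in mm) 2.114e+10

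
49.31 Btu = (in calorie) 1.243e+04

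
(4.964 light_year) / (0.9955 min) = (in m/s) 7.863e+14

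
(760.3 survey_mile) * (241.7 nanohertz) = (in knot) 0.5749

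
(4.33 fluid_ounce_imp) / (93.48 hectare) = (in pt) 3.731e-07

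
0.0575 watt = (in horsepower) 7.711e-05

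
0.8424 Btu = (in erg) 8.888e+09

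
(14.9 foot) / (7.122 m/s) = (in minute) 0.01063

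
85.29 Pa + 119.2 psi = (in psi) 119.2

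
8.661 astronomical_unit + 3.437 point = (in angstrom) 1.296e+22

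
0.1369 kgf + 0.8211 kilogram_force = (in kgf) 0.958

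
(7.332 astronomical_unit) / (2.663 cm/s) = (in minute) 6.865e+11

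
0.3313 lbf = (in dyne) 1.474e+05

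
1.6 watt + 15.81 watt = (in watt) 17.41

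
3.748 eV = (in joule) 6.005e-19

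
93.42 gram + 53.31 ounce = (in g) 1605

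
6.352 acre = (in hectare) 2.571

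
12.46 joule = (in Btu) 0.01181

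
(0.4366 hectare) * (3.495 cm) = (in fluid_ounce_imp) 5.37e+06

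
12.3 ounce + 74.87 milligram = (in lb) 0.7689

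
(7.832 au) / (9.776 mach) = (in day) 4074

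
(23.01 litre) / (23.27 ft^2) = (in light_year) 1.125e-18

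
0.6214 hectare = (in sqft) 6.689e+04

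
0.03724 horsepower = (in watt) 27.77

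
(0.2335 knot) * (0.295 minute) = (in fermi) 2.126e+15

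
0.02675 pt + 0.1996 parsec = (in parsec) 0.1996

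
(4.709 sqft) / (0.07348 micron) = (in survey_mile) 3699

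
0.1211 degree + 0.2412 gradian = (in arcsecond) 1217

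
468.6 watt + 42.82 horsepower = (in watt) 3.24e+04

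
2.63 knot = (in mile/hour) 3.027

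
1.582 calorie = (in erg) 6.619e+07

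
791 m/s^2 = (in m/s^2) 791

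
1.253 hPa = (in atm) 0.001237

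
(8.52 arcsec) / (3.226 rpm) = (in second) 0.0001223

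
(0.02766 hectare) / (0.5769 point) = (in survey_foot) 4.459e+06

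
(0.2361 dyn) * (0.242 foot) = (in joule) 1.742e-07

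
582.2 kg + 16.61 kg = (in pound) 1320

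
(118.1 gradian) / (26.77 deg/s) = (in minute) 0.06617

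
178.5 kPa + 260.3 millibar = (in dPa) 2.045e+06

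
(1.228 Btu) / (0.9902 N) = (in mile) 0.813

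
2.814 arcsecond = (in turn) 2.171e-06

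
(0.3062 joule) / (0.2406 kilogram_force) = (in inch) 5.109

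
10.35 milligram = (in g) 0.01035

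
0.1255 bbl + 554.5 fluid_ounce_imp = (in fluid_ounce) 1207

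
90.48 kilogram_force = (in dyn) 8.873e+07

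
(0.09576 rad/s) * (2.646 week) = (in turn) 2.439e+04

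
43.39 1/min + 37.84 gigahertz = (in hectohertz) 3.784e+08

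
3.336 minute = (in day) 0.002317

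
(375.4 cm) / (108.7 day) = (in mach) 1.174e-09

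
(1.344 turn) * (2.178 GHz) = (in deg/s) 1.054e+12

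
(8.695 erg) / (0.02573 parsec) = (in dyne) 1.095e-16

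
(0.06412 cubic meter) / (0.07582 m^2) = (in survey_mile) 0.0005255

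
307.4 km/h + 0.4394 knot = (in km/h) 308.2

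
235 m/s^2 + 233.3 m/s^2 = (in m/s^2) 468.3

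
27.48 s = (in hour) 0.007633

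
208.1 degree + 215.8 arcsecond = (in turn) 0.5782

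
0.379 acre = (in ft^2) 1.651e+04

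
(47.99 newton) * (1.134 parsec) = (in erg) 1.679e+25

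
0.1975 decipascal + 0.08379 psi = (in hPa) 5.777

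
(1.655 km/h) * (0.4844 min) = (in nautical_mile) 0.007215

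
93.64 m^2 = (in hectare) 0.009364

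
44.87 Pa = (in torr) 0.3366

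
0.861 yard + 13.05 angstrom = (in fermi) 7.873e+14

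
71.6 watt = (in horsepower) 0.09602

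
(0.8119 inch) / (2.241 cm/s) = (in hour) 0.0002556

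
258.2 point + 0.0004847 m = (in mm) 91.57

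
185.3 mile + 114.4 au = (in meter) 1.711e+13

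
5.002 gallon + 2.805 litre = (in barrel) 0.1367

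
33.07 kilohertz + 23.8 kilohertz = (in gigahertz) 5.687e-05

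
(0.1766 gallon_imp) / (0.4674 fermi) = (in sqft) 1.849e+13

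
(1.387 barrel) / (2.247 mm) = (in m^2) 98.14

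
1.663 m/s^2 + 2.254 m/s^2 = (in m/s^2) 3.917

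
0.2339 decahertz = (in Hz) 2.339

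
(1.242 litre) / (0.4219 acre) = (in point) 0.002062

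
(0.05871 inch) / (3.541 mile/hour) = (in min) 1.57e-05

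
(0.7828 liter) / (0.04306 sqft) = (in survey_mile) 0.0001216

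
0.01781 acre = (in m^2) 72.07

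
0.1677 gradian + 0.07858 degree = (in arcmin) 13.77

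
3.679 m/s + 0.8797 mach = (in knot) 589.4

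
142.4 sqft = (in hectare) 0.001323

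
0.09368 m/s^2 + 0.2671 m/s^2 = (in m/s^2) 0.3608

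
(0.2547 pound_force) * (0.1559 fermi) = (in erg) 1.766e-09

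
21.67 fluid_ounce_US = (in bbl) 0.004031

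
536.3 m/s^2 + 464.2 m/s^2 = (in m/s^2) 1000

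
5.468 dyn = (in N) 5.468e-05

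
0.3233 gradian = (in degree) 0.291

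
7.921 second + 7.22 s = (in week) 2.503e-05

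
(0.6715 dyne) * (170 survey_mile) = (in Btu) 0.001741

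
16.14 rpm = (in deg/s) 96.84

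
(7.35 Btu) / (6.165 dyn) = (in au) 0.0008408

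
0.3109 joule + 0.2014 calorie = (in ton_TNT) 2.757e-10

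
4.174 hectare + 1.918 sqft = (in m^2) 4.174e+04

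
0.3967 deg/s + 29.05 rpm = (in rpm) 29.12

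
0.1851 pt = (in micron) 65.3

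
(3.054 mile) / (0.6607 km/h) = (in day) 0.31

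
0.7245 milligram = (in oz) 2.556e-05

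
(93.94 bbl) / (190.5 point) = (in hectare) 0.02222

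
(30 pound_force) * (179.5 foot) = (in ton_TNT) 1.745e-06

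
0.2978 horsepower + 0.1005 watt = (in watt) 222.2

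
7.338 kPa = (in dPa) 7.338e+04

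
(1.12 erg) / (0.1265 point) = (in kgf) 0.0002559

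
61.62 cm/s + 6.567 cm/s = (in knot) 1.325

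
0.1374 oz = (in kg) 0.003895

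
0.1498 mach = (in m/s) 51.01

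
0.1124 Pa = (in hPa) 0.001124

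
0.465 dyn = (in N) 4.65e-06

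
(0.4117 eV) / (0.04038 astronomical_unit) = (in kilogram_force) 1.113e-30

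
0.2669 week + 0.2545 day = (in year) 0.005816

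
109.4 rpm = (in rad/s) 11.46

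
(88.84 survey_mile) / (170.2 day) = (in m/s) 0.009723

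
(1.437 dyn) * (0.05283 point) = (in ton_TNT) 6.401e-20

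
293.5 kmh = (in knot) 158.5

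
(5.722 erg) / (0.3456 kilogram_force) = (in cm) 1.688e-05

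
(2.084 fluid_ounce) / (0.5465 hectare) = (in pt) 3.197e-05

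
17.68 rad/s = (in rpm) 168.8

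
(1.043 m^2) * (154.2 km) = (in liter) 1.608e+08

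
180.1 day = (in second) 1.556e+07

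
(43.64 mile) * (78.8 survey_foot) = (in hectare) 168.7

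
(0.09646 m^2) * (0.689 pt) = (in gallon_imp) 0.005157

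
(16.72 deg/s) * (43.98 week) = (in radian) 7.762e+06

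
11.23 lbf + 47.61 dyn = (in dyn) 4.995e+06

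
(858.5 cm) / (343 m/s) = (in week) 4.138e-08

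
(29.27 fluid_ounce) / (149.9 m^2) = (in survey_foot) 1.895e-05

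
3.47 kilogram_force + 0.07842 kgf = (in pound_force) 7.823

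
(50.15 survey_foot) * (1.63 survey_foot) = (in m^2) 7.594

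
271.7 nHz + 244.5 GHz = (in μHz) 2.445e+17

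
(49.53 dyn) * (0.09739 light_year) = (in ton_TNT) 109.1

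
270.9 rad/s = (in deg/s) 1.552e+04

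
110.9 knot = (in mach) 0.1676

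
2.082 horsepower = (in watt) 1553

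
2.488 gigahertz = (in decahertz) 2.488e+08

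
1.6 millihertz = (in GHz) 1.6e-12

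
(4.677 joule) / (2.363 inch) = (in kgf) 7.946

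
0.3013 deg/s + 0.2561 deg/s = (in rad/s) 0.009728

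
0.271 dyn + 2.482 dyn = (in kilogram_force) 2.807e-06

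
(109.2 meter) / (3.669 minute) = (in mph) 1.11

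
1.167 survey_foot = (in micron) 3.557e+05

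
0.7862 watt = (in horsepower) 0.001054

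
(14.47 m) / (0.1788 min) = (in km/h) 4.856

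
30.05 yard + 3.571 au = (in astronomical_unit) 3.571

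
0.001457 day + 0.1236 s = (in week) 0.0002083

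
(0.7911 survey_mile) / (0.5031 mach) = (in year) 2.357e-07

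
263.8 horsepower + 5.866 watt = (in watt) 1.967e+05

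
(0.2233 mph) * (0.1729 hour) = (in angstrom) 6.213e+11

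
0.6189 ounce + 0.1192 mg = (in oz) 0.6189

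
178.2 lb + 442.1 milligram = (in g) 8.083e+04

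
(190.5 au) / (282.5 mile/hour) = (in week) 3.731e+05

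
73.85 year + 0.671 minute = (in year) 73.85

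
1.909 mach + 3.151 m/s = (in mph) 1461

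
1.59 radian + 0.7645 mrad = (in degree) 91.14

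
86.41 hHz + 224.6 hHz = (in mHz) 3.11e+07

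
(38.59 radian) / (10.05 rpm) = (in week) 6.063e-05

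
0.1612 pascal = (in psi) 2.338e-05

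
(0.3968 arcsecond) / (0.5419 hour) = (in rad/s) 9.861e-10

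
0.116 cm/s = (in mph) 0.002595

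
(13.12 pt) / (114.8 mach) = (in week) 1.958e-13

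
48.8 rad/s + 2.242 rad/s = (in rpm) 487.4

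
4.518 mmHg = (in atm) 0.005945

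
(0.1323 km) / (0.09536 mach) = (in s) 4.075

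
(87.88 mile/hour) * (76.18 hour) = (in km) 1.077e+04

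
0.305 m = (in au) 2.039e-12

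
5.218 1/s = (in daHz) 0.5218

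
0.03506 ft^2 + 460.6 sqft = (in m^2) 42.79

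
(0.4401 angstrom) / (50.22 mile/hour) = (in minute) 3.267e-14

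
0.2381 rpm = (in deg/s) 1.429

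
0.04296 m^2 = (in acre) 1.062e-05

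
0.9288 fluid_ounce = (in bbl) 0.0001728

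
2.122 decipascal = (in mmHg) 0.001592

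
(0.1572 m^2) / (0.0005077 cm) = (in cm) 3.096e+06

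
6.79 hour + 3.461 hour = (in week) 0.06102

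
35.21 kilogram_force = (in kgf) 35.21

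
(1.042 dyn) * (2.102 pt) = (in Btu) 7.324e-12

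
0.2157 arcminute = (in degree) 0.003595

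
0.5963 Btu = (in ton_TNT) 1.504e-07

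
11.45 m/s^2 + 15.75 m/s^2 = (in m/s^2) 27.2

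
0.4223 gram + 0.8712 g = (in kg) 0.001293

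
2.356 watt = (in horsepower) 0.003159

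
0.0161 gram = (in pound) 3.549e-05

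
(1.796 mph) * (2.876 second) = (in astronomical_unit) 1.544e-11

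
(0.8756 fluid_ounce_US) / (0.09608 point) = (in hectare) 7.64e-05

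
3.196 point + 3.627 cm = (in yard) 0.0409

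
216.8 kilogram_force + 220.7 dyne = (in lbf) 478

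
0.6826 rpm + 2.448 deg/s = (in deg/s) 6.544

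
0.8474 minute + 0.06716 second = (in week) 8.418e-05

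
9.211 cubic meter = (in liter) 9211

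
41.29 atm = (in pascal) 4.184e+06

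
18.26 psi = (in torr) 944.3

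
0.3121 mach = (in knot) 206.6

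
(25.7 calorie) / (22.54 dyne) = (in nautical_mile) 257.6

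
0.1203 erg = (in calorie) 2.875e-09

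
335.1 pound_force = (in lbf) 335.1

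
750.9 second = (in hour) 0.2086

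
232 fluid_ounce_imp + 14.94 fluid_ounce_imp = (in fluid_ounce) 237.3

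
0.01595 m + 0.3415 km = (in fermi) 3.415e+17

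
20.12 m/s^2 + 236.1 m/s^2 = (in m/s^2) 256.2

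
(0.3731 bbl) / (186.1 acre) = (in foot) 2.584e-07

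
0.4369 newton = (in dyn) 4.369e+04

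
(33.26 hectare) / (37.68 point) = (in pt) 7.093e+10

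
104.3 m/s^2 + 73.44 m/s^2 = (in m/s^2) 177.7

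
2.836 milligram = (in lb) 6.252e-06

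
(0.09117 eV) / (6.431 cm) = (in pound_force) 5.106e-20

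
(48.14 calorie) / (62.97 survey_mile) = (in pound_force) 0.0004468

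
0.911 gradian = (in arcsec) 2952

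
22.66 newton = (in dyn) 2.266e+06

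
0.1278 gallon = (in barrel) 0.003043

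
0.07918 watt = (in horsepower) 0.0001062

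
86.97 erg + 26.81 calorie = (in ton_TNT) 2.681e-08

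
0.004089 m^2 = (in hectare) 4.089e-07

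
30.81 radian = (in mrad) 3.081e+04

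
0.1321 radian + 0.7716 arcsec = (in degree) 7.569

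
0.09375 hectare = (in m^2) 937.5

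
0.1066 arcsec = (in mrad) 0.0005168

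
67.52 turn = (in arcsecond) 8.751e+07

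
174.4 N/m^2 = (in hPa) 1.744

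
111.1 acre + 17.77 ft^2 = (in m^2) 4.496e+05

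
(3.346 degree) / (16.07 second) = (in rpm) 0.0347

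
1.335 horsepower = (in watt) 995.5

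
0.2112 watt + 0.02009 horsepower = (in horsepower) 0.02037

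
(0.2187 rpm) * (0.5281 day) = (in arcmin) 3.592e+06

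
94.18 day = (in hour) 2260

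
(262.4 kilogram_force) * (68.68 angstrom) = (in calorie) 4.224e-06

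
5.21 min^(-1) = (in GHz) 8.683e-11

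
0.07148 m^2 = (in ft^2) 0.7694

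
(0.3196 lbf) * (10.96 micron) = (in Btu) 1.477e-08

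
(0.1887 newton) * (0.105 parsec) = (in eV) 3.816e+33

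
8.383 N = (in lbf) 1.885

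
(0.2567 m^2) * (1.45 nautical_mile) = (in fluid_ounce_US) 2.331e+07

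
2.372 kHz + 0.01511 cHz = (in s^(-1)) 2372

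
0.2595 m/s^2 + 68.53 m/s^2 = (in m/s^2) 68.79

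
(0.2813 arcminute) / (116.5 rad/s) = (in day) 8.129e-12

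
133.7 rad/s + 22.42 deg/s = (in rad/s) 134.1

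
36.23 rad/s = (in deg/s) 2076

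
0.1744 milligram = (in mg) 0.1744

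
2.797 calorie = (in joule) 11.7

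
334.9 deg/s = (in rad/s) 5.845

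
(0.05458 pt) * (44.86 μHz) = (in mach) 2.537e-12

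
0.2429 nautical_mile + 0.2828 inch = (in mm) 4.499e+05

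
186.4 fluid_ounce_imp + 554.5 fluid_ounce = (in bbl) 0.1365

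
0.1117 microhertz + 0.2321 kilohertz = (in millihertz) 2.321e+05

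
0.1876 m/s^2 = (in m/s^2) 0.1876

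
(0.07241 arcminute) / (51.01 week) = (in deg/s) 3.912e-11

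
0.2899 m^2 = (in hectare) 2.899e-05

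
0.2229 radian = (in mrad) 222.9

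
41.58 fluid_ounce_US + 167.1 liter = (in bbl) 1.059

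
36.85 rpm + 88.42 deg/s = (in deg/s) 309.5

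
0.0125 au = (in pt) 5.301e+12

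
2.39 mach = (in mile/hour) 1820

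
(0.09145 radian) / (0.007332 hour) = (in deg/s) 0.1985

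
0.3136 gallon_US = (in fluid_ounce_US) 40.14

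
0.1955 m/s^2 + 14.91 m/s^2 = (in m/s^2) 15.11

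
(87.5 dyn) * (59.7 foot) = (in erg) 1.592e+05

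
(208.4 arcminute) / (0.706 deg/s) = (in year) 1.56e-07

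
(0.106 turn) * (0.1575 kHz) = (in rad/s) 104.9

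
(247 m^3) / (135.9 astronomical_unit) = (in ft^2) 1.308e-10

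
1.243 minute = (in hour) 0.02072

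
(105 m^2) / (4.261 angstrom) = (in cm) 2.464e+13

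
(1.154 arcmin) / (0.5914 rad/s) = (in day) 6.57e-09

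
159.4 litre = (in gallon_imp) 35.06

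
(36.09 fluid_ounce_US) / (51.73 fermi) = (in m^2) 2.063e+10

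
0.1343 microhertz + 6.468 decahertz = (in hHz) 0.6468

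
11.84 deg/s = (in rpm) 1.973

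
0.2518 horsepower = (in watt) 187.8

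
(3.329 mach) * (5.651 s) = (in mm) 6.406e+06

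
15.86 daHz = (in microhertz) 1.586e+08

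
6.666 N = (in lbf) 1.499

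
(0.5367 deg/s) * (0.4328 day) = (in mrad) 3.503e+05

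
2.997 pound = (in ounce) 47.95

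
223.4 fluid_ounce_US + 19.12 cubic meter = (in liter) 1.913e+04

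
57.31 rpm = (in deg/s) 343.9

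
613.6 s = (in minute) 10.23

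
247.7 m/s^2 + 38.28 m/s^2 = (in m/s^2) 286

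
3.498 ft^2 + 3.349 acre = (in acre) 3.349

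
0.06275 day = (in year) 0.0001719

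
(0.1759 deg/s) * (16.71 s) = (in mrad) 51.3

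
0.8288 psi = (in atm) 0.0564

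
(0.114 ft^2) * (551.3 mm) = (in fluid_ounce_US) 197.4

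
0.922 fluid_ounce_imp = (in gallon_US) 0.00692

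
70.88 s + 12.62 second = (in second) 83.5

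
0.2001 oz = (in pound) 0.01251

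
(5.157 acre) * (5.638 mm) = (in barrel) 740.1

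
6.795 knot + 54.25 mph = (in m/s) 27.75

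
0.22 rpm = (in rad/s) 0.02304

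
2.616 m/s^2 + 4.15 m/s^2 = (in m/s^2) 6.766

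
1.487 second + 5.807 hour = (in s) 2.091e+04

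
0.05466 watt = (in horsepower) 7.33e-05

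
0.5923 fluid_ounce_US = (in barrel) 0.0001102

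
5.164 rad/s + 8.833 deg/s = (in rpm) 50.78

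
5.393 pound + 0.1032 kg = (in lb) 5.621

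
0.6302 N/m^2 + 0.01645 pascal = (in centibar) 0.0006466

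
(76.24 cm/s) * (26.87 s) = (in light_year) 2.165e-15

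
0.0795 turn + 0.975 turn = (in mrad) 6626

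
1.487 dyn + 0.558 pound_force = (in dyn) 2.482e+05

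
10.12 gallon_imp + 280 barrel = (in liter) 4.456e+04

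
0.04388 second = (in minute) 0.0007313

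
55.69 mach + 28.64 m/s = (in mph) 4.248e+04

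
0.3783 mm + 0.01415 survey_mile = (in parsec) 7.38e-16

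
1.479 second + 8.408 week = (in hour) 1413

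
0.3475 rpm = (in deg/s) 2.085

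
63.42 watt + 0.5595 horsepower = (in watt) 480.6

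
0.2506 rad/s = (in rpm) 2.393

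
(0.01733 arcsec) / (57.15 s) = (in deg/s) 8.423e-08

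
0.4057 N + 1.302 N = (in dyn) 1.708e+05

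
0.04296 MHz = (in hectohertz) 429.6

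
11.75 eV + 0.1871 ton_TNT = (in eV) 4.886e+27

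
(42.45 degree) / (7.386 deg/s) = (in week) 9.503e-06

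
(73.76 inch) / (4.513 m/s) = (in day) 4.805e-06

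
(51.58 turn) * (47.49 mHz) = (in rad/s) 15.39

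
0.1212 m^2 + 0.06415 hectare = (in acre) 0.1585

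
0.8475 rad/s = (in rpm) 8.093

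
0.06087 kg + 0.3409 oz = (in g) 70.53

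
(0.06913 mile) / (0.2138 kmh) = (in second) 1873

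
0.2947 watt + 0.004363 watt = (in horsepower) 0.0004011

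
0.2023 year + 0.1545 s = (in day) 73.84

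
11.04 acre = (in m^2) 4.468e+04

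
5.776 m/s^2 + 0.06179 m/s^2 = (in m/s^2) 5.838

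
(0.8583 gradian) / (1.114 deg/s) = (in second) 0.6934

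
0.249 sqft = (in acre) 5.716e-06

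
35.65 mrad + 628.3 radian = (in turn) 100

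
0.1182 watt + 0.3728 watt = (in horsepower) 0.0006584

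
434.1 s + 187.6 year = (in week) 9782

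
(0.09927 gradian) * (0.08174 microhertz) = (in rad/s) 1.275e-10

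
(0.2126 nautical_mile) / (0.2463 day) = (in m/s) 0.0185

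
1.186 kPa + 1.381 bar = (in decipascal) 1.393e+06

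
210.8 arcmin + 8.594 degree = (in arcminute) 726.4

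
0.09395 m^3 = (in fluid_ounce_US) 3177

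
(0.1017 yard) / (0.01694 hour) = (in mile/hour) 0.003411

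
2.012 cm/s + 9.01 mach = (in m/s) 3068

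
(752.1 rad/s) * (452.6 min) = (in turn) 3.251e+06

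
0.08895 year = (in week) 4.638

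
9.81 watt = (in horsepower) 0.01316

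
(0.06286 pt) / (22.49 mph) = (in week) 3.647e-12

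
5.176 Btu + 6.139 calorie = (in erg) 5.487e+10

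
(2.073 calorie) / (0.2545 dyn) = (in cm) 3.408e+08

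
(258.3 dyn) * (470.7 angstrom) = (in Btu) 1.152e-13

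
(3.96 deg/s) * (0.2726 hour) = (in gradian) 4318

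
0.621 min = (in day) 0.0004312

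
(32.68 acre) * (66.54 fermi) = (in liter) 8.8e-06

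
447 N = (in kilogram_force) 45.58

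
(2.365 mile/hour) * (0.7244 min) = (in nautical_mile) 0.02481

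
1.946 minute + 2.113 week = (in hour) 355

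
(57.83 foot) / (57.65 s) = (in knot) 0.5943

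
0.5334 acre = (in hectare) 0.2159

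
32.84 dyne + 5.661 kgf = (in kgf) 5.661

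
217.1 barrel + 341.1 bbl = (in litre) 8.875e+04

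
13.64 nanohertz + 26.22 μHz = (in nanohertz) 2.623e+04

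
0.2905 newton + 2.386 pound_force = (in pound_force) 2.451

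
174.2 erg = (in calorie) 4.163e-06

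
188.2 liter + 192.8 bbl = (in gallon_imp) 6784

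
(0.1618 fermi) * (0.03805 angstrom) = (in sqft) 6.627e-27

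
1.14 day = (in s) 9.85e+04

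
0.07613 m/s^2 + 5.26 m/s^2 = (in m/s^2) 5.336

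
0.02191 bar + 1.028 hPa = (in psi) 0.3327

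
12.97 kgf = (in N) 127.2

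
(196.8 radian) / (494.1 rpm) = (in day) 4.402e-05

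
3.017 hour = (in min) 181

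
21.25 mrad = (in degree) 1.218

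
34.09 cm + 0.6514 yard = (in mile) 0.0005819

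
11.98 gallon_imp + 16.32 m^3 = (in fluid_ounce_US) 5.537e+05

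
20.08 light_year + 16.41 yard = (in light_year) 20.08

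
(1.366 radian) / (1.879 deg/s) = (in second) 41.65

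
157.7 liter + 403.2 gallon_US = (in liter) 1684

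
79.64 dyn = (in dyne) 79.64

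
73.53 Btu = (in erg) 7.758e+11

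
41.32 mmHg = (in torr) 41.32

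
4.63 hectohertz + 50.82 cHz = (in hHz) 4.635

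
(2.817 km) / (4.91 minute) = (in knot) 18.59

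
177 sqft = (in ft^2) 177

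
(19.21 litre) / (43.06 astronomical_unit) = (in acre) 7.369e-19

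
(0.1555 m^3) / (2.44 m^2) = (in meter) 0.06373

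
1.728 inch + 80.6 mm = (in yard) 0.1361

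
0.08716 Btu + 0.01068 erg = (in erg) 9.196e+08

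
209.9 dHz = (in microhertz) 2.099e+07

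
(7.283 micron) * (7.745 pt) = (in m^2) 1.99e-08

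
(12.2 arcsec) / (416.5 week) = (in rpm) 2.242e-12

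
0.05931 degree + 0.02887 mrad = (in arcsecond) 219.5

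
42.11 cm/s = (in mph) 0.942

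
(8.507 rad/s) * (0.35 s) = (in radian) 2.977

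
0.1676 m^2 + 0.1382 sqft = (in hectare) 1.804e-05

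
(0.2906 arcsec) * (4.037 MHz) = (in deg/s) 325.9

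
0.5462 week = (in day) 3.823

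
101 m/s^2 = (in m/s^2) 101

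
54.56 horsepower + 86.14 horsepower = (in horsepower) 140.7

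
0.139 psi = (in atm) 0.009458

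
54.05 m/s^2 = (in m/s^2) 54.05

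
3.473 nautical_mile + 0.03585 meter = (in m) 6432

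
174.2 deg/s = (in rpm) 29.03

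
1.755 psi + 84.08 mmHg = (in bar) 0.2331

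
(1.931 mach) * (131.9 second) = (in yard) 9.484e+04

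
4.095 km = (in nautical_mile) 2.211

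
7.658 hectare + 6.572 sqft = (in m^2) 7.658e+04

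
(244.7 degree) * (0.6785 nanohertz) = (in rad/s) 2.898e-09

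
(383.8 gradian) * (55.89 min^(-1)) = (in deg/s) 321.8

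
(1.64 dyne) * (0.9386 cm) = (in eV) 9.608e+11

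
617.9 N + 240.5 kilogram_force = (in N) 2976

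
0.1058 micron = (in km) 1.058e-10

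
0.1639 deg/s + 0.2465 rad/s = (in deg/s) 14.29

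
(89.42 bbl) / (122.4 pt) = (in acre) 0.08136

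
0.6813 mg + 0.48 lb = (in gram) 217.7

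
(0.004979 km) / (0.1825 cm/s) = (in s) 2728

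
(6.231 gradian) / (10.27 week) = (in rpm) 1.505e-07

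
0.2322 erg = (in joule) 2.322e-08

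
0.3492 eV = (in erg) 5.595e-13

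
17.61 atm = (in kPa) 1784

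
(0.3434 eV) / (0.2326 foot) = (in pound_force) 1.745e-19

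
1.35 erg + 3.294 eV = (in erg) 1.35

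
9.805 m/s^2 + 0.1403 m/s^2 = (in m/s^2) 9.945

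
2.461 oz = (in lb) 0.1538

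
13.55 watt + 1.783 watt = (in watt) 15.33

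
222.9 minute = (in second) 1.337e+04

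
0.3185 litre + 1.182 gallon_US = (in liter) 4.793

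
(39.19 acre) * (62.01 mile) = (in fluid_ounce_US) 5.352e+14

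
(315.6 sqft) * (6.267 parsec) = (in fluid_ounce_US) 1.917e+23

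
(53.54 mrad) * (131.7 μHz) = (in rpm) 6.733e-05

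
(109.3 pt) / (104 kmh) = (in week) 2.207e-09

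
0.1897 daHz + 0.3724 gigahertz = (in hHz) 3.724e+06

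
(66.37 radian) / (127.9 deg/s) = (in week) 4.916e-05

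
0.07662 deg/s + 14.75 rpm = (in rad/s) 1.546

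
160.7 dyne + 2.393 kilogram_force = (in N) 23.47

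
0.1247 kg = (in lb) 0.2749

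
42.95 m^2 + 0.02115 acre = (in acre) 0.03176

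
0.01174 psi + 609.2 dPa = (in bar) 0.001419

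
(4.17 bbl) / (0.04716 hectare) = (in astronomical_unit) 9.397e-15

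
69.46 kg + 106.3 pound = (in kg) 117.7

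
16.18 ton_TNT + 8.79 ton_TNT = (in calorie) 2.497e+10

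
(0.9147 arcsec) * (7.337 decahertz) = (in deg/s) 0.01864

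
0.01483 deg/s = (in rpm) 0.002472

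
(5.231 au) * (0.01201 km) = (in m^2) 9.398e+12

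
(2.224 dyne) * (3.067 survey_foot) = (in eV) 1.298e+14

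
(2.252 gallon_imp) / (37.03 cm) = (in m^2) 0.02765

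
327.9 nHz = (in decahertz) 3.279e-08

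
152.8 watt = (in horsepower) 0.2049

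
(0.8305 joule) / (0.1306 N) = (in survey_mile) 0.003951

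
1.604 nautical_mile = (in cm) 2.971e+05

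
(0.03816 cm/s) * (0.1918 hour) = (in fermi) 2.635e+14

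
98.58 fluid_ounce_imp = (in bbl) 0.01762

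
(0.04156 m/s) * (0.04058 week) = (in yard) 1115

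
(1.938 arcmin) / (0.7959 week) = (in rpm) 1.118e-08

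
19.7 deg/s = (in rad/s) 0.3438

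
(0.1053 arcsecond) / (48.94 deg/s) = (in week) 9.882e-13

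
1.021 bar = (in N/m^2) 1.021e+05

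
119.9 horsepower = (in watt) 8.941e+04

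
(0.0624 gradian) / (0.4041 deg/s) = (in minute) 0.002316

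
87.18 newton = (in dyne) 8.718e+06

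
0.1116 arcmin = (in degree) 0.00186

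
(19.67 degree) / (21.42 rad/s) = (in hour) 4.452e-06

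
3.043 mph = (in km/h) 4.897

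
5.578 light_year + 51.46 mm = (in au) 3.528e+05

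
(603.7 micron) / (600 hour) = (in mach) 8.208e-13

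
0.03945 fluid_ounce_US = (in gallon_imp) 0.0002566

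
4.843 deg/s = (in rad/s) 0.08453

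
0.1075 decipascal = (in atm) 1.061e-07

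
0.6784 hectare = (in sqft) 7.302e+04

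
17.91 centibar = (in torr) 134.3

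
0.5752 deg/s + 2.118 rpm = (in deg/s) 13.28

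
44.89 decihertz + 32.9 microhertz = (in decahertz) 0.4489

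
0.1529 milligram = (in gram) 0.0001529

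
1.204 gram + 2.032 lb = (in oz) 32.55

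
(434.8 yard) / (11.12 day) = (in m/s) 0.0004138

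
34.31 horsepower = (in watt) 2.558e+04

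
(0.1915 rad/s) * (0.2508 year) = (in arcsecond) 3.124e+11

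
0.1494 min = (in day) 0.0001038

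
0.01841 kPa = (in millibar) 0.1841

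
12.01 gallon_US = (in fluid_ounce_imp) 1600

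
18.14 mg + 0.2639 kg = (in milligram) 2.639e+05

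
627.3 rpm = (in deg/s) 3764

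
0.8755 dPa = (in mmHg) 0.0006567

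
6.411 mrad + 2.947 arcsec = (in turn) 0.001023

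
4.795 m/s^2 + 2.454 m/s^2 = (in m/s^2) 7.249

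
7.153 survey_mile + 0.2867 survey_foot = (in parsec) 3.731e-13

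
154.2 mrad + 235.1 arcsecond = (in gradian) 9.889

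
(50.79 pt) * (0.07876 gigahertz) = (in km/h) 5.08e+06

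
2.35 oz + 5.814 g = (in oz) 2.555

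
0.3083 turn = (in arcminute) 6659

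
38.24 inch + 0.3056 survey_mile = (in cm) 4.928e+04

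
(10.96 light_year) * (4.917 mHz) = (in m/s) 5.098e+14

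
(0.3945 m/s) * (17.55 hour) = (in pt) 7.065e+07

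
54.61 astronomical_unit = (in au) 54.61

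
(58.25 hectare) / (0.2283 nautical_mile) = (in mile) 0.8561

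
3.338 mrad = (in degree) 0.1913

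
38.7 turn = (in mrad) 2.432e+05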